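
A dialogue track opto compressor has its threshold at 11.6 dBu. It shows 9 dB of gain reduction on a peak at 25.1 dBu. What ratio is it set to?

Input overshoot = 25.1 − 11.6 = 13.5 dB.
Output overshoot = 13.5 − 9 = 4.5 dB.
Ratio = input overshoot / output overshoot = 13.5 / 4.5 = 3.

3:1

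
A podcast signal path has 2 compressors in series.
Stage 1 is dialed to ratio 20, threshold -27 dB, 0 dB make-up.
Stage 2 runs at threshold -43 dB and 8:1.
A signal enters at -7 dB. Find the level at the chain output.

-40.875 dB

Stage 1: -7 dB is 20 dB over -27 dB; at 20:1 that becomes 1 dB over, giving -26 dB.
Stage 2: overshoot 17 dB → 17/8 = 2.125 dB → -40.875 dB.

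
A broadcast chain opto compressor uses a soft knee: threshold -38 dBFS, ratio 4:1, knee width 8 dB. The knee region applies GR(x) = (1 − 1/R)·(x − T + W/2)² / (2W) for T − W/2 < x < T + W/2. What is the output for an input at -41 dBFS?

-41.046875 dBFS

x − T + W/2 = -41 − (-38) + 4 = 1.
GR = (1 − 1/4) × 1² / 16 = 0.75 × 1 / 16 = 0.046875 dB.
Output = -41 − 0.046875 = -41.046875 dBFS.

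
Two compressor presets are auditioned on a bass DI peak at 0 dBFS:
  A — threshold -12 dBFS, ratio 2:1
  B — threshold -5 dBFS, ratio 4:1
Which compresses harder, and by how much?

A: 12 dB over, compressed to 6 dB over, so 6 dB of GR.
B: 5 dB over, compressed to 1.25 dB over, so 3.75 dB of GR.
A applies 2.25 dB more gain reduction.

A, by 2.25 dB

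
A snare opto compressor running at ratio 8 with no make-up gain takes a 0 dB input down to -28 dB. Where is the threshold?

Input is 32 dB above T (since output overshoot × R = input overshoot: (-28 − T)·8 = 0 − T gives T = -32 dB).
Check: -32 + (0 − (-32))/8 = -32 + 4 = -28 dB. ✓

-32 dB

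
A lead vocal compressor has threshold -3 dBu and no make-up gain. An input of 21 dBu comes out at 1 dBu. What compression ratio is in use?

6:1

Input overshoot = 21 − (-3) = 24 dB; output overshoot = 1 − (-3) = 4 dB.
Ratio = 24 / 4 = 6.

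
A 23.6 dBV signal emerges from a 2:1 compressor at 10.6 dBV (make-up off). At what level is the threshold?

Let T be the threshold. Output overshoot = (input overshoot)/R, so 10.6 − T = (23.6 − T)/2.
2·(10.6 − T) = 23.6 − T → 1·T = 21.2 − 23.6 = -2.4.
T = -2.4/1 = -2.4 dBV.

-2.4 dBV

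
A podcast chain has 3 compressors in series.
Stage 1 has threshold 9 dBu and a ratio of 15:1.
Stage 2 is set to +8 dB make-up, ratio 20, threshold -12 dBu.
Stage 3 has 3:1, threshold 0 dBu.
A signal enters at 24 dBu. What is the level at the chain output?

-2.9 dBu

Stage 1: overshoot 15 dB → 15/15 = 1 dB → 10 dBu.
Stage 2: 22 dB above -12 dBu, reduced 20:1 to 1.1 dB above → -10.9 dBu; +8 dB make-up → -2.9 dBu.
Stage 3: below threshold (-2.9 ≤ 0); passes unchanged; output -2.9 dBu.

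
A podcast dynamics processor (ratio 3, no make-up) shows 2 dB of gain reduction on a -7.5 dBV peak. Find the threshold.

Gain reduction = -7.5 − (-9.5) = 2 dB; output overshoot = GR / (R − 1) = 2 / 2 = 1 dB.
Threshold = output − output overshoot = -9.5 − 1 = -10.5 dBV.

-10.5 dBV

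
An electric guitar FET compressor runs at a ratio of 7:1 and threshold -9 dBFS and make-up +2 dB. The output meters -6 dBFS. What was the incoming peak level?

-2 dBFS

Stripping the +2 dB make-up gives -8 dBFS at the gain stage.
The compressed level sits -8 − (-9) = 1 dB over threshold.
Undo the ratio: input overshoot = 1 × 7 = 7 dB, giving input = -2 dBFS.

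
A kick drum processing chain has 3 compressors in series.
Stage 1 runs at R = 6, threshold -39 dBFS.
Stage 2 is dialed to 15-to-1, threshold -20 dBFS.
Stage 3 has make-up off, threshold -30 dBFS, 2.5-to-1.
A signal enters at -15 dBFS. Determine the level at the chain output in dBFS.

Stage 1: overshoot 24 dB → 24/6 = 4 dB → -35 dBFS.
Stage 2: below threshold (-35 ≤ -20); passes unchanged; output -35 dBFS.
Stage 3: -35 dBFS ≤ -30 dBFS, so stage 3 doesn't engage; output -35 dBFS.

-35 dBFS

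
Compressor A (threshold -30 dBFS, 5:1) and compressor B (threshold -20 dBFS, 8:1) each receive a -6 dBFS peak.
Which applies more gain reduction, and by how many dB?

A, by 6.95 dB

A: overshoot 24 dB → output overshoot 4.8 dB → GR 19.2 dB.
B: overshoot 14 dB → output overshoot 1.75 dB → GR 12.25 dB.
Difference: 6.95 dB in favour of A.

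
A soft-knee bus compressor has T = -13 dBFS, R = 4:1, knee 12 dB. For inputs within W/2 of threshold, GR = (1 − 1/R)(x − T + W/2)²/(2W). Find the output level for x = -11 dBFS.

-13 dBFS

x − T + W/2 = -11 − (-13) + 6 = 8.
GR = (1 − 1/4) × 8² / 24 = 0.75 × 64 / 24 = 2 dB.
Output = -11 − 2 = -13 dBFS.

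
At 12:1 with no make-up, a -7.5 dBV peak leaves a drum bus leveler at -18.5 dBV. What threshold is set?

-19.5 dBV

Input is 12 dB above T (since output overshoot × R = input overshoot: (-18.5 − T)·12 = -7.5 − T gives T = -19.5 dBV).
Check: -19.5 + (-7.5 − (-19.5))/12 = -19.5 + 1 = -18.5 dBV. ✓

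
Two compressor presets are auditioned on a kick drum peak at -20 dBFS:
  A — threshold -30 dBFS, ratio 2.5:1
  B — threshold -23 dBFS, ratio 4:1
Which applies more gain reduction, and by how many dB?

A: overshoot 10 dB → output overshoot 4 dB → GR 6 dB.
B: overshoot 3 dB → output overshoot 0.75 dB → GR 2.25 dB.
A reduces 3.75 dB more.

A, by 3.75 dB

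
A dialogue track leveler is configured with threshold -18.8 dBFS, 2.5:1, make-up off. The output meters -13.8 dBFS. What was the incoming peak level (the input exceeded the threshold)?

That's 5 dB above the -18.8 dBFS threshold.
Undo the ratio: input overshoot = 5 × 2.5 = 12.5 dB, giving input = -6.3 dBFS.

-6.3 dBFS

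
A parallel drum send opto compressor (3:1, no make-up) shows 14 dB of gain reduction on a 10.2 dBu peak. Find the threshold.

Input is 21 dB above T (since output overshoot × R = input overshoot: (-3.8 − T)·3 = 10.2 − T gives T = -10.8 dBu).
Check: -10.8 + (10.2 − (-10.8))/3 = -10.8 + 7 = -3.8 dBu. ✓

-10.8 dBu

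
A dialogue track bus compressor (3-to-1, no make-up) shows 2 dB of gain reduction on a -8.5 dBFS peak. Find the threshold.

Input is 3 dB above T (since output overshoot × R = input overshoot: (-10.5 − T)·3 = -8.5 − T gives T = -11.5 dBFS).
Check: -11.5 + (-8.5 − (-11.5))/3 = -11.5 + 1 = -10.5 dBFS. ✓

-11.5 dBFS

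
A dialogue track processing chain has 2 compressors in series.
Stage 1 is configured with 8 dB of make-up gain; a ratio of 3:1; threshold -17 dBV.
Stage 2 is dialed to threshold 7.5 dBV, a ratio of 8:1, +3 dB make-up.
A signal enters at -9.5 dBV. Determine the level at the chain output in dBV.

-3.5 dBV

Stage 1: 7.5 dB above -17 dBV, reduced 3:1 to 2.5 dB above → -14.5 dBV; +8 dB make-up → -6.5 dBV.
Stage 2: -6.5 dBV ≤ 7.5 dBV, so stage 2 doesn't engage; make-up brings it to -3.5 dBV.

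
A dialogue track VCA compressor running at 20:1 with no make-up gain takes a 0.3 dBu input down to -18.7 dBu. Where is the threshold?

Input is 20 dB above T (since output overshoot × R = input overshoot: (-18.7 − T)·20 = 0.3 − T gives T = -19.7 dBu).
Check: -19.7 + (0.3 − (-19.7))/20 = -19.7 + 1 = -18.7 dBu. ✓

-19.7 dBu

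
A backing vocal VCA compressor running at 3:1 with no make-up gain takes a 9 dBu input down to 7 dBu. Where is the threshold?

Let T be the threshold. Output overshoot = (input overshoot)/R, so 7 − T = (9 − T)/3.
3·(7 − T) = 9 − T → 2·T = 21 − 9 = 12.
T = 12/2 = 6 dBu.

6 dBu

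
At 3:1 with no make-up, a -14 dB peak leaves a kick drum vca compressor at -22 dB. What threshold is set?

-26 dB

Gain reduction = -14 − (-22) = 8 dB; output overshoot = GR / (R − 1) = 8 / 2 = 4 dB.
Threshold = output − output overshoot = -22 − 4 = -26 dB.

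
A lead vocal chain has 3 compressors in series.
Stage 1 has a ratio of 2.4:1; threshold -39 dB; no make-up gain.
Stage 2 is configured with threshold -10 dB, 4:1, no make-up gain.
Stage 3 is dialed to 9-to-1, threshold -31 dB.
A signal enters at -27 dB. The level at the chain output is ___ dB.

-34 dB

Stage 1: 12 dB above -39 dB, reduced 2.4:1 to 5 dB above → -34 dB.
Stage 2: below threshold (-34 ≤ -10); passes unchanged; output -34 dB.
Stage 3: below threshold (-34 ≤ -31); passes unchanged; output -34 dB.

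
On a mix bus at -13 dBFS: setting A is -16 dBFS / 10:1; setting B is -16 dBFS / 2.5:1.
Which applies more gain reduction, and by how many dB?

A, by 0.9 dB

A: GR = 3 − 3/10 = 2.7 dB.
B: GR = 3 − 3/2.5 = 1.8 dB.
Difference: 0.9 dB in favour of A.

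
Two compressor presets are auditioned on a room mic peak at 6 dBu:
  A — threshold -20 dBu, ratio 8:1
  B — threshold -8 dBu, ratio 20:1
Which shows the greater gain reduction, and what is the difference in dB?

A, by 9.45 dB

A: overshoot 26 dB → output overshoot 3.25 dB → GR 22.75 dB.
B: overshoot 14 dB → output overshoot 0.7 dB → GR 13.3 dB.
A applies 9.45 dB more gain reduction.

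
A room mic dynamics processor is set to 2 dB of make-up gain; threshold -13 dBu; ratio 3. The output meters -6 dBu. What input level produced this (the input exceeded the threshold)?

2 dBu

Remove make-up: -6 − 2 = -8 dBu.
That's 5 dB above the -13 dBu threshold.
Input overshoot = R × output overshoot = 15 dB → input = -13 + 15 = 2 dBu.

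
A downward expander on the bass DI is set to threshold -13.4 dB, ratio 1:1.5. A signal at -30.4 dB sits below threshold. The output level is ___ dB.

-38.9 dB

The input is 17 dB below the -13.4 dB threshold.
A 1:1.5 expander multiplies undershoot by 1.5: 17 × 1.5 = 25.5 dB below threshold.
Output = -13.4 − 25.5 = -38.9 dB.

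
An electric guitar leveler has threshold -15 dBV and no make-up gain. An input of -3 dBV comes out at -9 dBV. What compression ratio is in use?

2:1

Input overshoot = -3 − (-15) = 12 dB; output overshoot = -9 − (-15) = 6 dB.
Ratio = 12 / 6 = 2.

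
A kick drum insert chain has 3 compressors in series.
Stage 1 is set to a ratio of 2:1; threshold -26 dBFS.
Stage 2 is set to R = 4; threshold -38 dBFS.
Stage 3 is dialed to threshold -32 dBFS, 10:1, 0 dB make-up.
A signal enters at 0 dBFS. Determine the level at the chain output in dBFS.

Stage 1: 26 dB above -26 dBFS, reduced 2:1 to 13 dB above → -13 dBFS.
Stage 2: 25 dB above -38 dBFS, reduced 4:1 to 6.25 dB above → -31.75 dBFS.
Stage 3: 0.25 dB above -32 dBFS, reduced 10:1 to 0.025 dB above → -31.975 dBFS.

-31.975 dBFS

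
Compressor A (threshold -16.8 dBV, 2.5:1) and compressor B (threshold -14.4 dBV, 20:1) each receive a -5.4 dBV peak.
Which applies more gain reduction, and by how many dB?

B, by 1.71 dB

A: 11.4 dB over, compressed to 4.56 dB over, so 6.84 dB of GR.
B: 9 dB over, compressed to 0.45 dB over, so 8.55 dB of GR.
B applies 1.71 dB more gain reduction.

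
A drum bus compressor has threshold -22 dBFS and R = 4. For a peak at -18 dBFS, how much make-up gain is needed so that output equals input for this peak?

Without make-up, output = threshold + overshoot/4 = -22 + 1 = -21 dBFS.
Gap to target: 3 dB.

3 dB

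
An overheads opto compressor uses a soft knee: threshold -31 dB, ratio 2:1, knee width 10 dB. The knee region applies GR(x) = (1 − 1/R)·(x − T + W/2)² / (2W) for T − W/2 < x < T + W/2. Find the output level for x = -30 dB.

-30.9 dB

x − T + W/2 = -30 − (-31) + 5 = 6.
GR = (1 − 1/2) × 6² / 20 = 0.5 × 36 / 20 = 0.9 dB.
Output = -30 − 0.9 = -30.9 dB.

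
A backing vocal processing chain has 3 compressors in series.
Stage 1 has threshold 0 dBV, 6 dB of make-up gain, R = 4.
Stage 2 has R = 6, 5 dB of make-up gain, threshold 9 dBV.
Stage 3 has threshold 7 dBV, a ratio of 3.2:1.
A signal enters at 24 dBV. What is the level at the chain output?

Stage 1: 24 dBV is 24 dB over 0 dBV; at 4:1 that becomes 6 dB over, giving 6 dBV; +6 dB make-up → 12 dBV.
Stage 2: 3 dB above 9 dBV, reduced 6:1 to 0.5 dB above → 9.5 dBV; +5 dB make-up → 14.5 dBV.
Stage 3: 7.5 dB above 7 dBV, reduced 3.2:1 to 2.34375 dB above → 9.34375 dBV.

9.34375 dBV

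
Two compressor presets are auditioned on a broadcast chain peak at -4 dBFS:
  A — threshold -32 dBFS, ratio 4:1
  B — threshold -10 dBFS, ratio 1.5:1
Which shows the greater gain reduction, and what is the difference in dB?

A, by 19 dB

A: 28 dB over, compressed to 7 dB over, so 21 dB of GR.
B: 6 dB over, compressed to 4 dB over, so 2 dB of GR.
A reduces 19 dB more.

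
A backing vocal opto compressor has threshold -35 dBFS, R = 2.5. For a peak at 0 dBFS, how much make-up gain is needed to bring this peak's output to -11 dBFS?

The peak compresses to -35 + 35/2.5 = -21 dBFS.
To reach -11 dBFS requires -11 − (-21) = 10 dB of make-up.

10 dB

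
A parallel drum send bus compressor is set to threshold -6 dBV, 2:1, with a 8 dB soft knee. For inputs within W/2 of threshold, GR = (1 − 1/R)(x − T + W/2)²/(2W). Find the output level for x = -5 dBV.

x − T + W/2 = -5 − (-6) + 4 = 5.
GR = (1 − 1/2) × 5² / 16 = 0.5 × 25 / 16 = 0.78125 dB.
Output = -5 − 0.78125 = -5.78125 dBV.

-5.78125 dBV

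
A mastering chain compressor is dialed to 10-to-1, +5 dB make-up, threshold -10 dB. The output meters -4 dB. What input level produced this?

Before make-up, the level was -4 − 5 = -9 dB.
The compressed level sits -9 − (-10) = 1 dB over threshold.
Undo the ratio: input overshoot = 1 × 10 = 10 dB, giving input = 0 dB.

0 dB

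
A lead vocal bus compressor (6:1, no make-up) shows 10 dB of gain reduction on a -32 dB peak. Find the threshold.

Let T be the threshold. Output overshoot = (input overshoot)/R, so -42 − T = (-32 − T)/6.
6·(-42 − T) = -32 − T → 5·T = -252 − (-32) = -220.
T = -220/5 = -44 dB.

-44 dB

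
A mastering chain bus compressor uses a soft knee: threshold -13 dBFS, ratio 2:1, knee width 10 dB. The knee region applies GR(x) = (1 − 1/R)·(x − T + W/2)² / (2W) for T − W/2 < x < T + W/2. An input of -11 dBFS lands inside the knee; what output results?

x − T + W/2 = -11 − (-13) + 5 = 7.
GR = (1 − 1/2) × 7² / 20 = 0.5 × 49 / 20 = 1.225 dB.
Output = -11 − 1.225 = -12.225 dBFS.

-12.225 dBFS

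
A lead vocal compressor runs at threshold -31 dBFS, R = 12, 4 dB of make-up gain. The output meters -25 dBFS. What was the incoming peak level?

-7 dBFS

Remove make-up: -25 − 4 = -29 dBFS.
That's 2 dB above the -31 dBFS threshold.
Input overshoot = R × output overshoot = 24 dB → input = -31 + 24 = -7 dBFS.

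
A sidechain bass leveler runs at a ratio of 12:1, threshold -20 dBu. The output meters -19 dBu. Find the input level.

Post-compression overshoot = -19 − (-20) = 1 dB.
Undo the ratio: input overshoot = 1 × 12 = 12 dB, giving input = -8 dBu.

-8 dBu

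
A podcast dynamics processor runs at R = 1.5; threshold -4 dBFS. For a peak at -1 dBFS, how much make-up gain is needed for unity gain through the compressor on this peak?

1 dB

Overshoot 3 dB → 3/1.5 = 2 dB after compression, so the compressed level is -4 + 2 = -2 dBFS.
Make-up = target − compressed = -1 − (-2) = 1 dB.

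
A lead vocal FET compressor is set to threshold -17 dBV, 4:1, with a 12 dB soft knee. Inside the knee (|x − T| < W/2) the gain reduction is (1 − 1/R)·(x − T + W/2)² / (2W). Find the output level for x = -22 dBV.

x − T + W/2 = -22 − (-17) + 6 = 1.
GR = (1 − 1/4) × 1² / 24 = 0.75 × 1 / 24 = 0.03125 dB.
Output = -22 − 0.03125 = -22.03125 dBV.

-22.03125 dBV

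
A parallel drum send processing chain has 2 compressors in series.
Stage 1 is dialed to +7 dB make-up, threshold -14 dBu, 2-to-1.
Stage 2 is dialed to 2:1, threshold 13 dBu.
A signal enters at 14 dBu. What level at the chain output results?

7 dBu

Stage 1: 14 dBu is 28 dB over -14 dBu; at 2:1 that becomes 14 dB over, giving 0 dBu; +7 dB make-up → 7 dBu.
Stage 2: 7 dBu is at or below the 13 dBu threshold — no compression; output 7 dBu.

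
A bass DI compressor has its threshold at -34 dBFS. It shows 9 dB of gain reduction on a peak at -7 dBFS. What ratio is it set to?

1.5:1

Input overshoot = -7 − (-34) = 27 dB.
Output overshoot = 27 − 9 = 18 dB.
Ratio = input overshoot / output overshoot = 27 / 18 = 1.5.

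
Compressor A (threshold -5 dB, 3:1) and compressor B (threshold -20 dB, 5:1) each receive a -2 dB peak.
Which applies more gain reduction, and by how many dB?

B, by 12.4 dB

A: 3 dB over, compressed to 1 dB over, so 2 dB of GR.
B: 18 dB over, compressed to 3.6 dB over, so 14.4 dB of GR.
B reduces 12.4 dB more.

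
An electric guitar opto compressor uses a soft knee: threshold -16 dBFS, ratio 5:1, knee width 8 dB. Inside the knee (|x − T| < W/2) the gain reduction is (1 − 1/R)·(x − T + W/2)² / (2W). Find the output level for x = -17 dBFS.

-17.45 dBFS

x − T + W/2 = -17 − (-16) + 4 = 3.
GR = (1 − 1/5) × 3² / 16 = 0.8 × 9 / 16 = 0.45 dB.
Output = -17 − 0.45 = -17.45 dBFS.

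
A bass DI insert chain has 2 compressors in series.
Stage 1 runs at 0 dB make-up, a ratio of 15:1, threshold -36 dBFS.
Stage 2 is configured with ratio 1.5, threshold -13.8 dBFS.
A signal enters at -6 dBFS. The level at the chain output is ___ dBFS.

Stage 1: overshoot 30 dB → 30/15 = 2 dB → -34 dBFS.
Stage 2: below threshold (-34 ≤ -13.8); passes unchanged; output -34 dBFS.

-34 dBFS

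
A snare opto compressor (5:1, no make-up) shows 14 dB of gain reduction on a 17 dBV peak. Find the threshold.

Input is 17.5 dB above T (since output overshoot × R = input overshoot: (3 − T)·5 = 17 − T gives T = -0.5 dBV).
Check: -0.5 + (17 − (-0.5))/5 = -0.5 + 3.5 = 3 dBV. ✓

-0.5 dBV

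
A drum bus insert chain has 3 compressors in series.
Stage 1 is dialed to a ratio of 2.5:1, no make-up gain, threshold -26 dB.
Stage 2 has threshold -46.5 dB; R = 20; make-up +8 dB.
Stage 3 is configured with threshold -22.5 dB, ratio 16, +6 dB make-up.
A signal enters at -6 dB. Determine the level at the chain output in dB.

-31.075 dB

Stage 1: overshoot 20 dB → 20/2.5 = 8 dB → -18 dB.
Stage 2: overshoot 28.5 dB → 28.5/20 = 1.425 dB → -45.075 dB; +8 dB make-up → -37.075 dB.
Stage 3: below threshold (-37.075 ≤ -22.5); passes unchanged; make-up brings it to -31.075 dB.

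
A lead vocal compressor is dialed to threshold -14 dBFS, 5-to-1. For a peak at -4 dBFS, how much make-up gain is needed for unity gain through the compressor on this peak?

8 dB

The peak compresses to -14 + 10/5 = -12 dBFS.
To reach -4 dBFS requires -4 − (-12) = 8 dB of make-up.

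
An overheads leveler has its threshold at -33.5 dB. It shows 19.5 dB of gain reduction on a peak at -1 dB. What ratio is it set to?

2.5:1

Input overshoot = -1 − (-33.5) = 32.5 dB.
Output overshoot = 32.5 − 19.5 = 13 dB.
Ratio = input overshoot / output overshoot = 32.5 / 13 = 2.5.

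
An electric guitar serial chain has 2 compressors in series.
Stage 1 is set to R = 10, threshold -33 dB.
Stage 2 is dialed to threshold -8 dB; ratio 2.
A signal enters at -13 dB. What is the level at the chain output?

Stage 1: overshoot 20 dB → 20/10 = 2 dB → -31 dB.
Stage 2: below threshold (-31 ≤ -8); passes unchanged; output -31 dB.

-31 dB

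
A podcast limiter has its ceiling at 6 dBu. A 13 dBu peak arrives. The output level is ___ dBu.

A brickwall limiter is an ∞:1 compressor: any input above the ceiling is clamped to 6 dBu.

6 dBu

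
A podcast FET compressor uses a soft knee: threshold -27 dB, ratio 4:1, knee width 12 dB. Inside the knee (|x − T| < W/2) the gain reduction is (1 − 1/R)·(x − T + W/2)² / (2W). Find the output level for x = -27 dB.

-28.125 dB

x − T + W/2 = -27 − (-27) + 6 = 6.
GR = (1 − 1/4) × 6² / 24 = 0.75 × 36 / 24 = 1.125 dB.
Output = -27 − 1.125 = -28.125 dB.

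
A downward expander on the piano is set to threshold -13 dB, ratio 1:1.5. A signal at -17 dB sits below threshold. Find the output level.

-19 dB

The input is 4 dB below the -13 dB threshold.
A 1:1.5 expander multiplies undershoot by 1.5: 4 × 1.5 = 6 dB below threshold.
Output = -13 − 6 = -19 dB.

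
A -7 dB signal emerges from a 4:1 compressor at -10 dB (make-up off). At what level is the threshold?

-11 dB

Gain reduction = -7 − (-10) = 3 dB; output overshoot = GR / (R − 1) = 3 / 3 = 1 dB.
Threshold = output − output overshoot = -10 − 1 = -11 dB.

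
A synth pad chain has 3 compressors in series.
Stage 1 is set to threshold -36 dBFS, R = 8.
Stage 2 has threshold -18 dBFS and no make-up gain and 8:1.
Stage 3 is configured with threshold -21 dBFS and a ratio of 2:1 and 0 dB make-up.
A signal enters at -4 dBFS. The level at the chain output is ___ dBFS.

-32 dBFS

Stage 1: overshoot 32 dB → 32/8 = 4 dB → -32 dBFS.
Stage 2: -32 dBFS is at or below the -18 dBFS threshold — no compression; output -32 dBFS.
Stage 3: -32 dBFS is at or below the -21 dBFS threshold — no compression; output -32 dBFS.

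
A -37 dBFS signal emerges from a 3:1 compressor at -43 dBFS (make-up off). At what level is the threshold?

Gain reduction = -37 − (-43) = 6 dB; output overshoot = GR / (R − 1) = 6 / 2 = 3 dB.
Threshold = output − output overshoot = -43 − 3 = -46 dBFS.

-46 dBFS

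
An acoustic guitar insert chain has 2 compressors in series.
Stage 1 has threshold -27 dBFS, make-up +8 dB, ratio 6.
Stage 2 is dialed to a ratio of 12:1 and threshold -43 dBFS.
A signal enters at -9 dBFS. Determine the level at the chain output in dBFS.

Stage 1: 18 dB above -27 dBFS, reduced 6:1 to 3 dB above → -24 dBFS; +8 dB make-up → -16 dBFS.
Stage 2: overshoot 27 dB → 27/12 = 2.25 dB → -40.75 dBFS.

-40.75 dBFS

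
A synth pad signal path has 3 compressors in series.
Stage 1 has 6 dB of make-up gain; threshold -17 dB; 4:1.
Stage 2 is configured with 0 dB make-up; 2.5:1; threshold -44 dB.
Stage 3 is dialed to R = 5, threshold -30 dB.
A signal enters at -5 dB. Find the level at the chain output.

Stage 1: overshoot 12 dB → 12/4 = 3 dB → -14 dB; +6 dB make-up → -8 dB.
Stage 2: 36 dB above -44 dB, reduced 2.5:1 to 14.4 dB above → -29.6 dB.
Stage 3: overshoot 0.4 dB → 0.4/5 = 0.08 dB → -29.92 dB.

-29.92 dB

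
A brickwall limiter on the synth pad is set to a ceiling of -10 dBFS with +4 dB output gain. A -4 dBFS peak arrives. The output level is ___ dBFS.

-6 dBFS

At ∞:1, everything above -10 dBFS is held at the ceiling.
Output gain then adds 4 dB: -10 + 4 = -6 dBFS.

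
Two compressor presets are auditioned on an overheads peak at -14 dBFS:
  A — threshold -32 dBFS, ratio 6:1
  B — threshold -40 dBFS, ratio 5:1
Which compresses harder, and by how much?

A: overshoot 18 dB → output overshoot 3 dB → GR 15 dB.
B: overshoot 26 dB → output overshoot 5.2 dB → GR 20.8 dB.
Difference: 5.8 dB in favour of B.

B, by 5.8 dB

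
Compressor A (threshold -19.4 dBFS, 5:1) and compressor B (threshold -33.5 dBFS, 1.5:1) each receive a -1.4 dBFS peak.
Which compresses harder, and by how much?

A, by 3.7 dB

A: overshoot 18 dB → output overshoot 3.6 dB → GR 14.4 dB.
B: overshoot 32.1 dB → output overshoot 21.4 dB → GR 10.7 dB.
A reduces 3.7 dB more.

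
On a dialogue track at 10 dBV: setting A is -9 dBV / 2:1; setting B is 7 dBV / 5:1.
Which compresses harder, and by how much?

A: GR = 19 − 19/2 = 9.5 dB.
B: GR = 3 − 3/5 = 2.4 dB.
A reduces 7.1 dB more.

A, by 7.1 dB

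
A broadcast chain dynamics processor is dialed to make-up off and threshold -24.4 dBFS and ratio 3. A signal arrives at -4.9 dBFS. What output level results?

The input is 19.5 dB above the -24.4 dBFS threshold.
3:1 compression reduces that to 19.5/3 = 6.5 dB over.
Output = -24.4 + 6.5 = -17.9 dBFS.

-17.9 dBFS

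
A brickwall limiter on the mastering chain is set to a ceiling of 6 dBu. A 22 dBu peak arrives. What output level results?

At ∞:1, everything above 6 dBu is held at the ceiling.

6 dBu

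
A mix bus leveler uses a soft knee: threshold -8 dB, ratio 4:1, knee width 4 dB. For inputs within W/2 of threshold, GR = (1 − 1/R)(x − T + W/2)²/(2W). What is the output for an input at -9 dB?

x − T + W/2 = -9 − (-8) + 2 = 1.
GR = (1 − 1/4) × 1² / 8 = 0.75 × 1 / 8 = 0.09375 dB.
Output = -9 − 0.09375 = -9.09375 dB.

-9.09375 dB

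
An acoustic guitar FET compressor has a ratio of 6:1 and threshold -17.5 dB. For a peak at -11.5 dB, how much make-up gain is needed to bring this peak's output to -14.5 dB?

2 dB

Overshoot 6 dB → 6/6 = 1 dB after compression, so the compressed level is -17.5 + 1 = -16.5 dB.
Make-up = target − compressed = -14.5 − (-16.5) = 2 dB.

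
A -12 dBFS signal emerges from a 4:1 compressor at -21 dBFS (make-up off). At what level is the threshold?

-24 dBFS

Input is 12 dB above T (since output overshoot × R = input overshoot: (-21 − T)·4 = -12 − T gives T = -24 dBFS).
Check: -24 + (-12 − (-24))/4 = -24 + 3 = -21 dBFS. ✓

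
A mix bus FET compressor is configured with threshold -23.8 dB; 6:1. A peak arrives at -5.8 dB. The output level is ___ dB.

-5.8 dB sits 18 dB over threshold.
At 6:1 the overshoot is divided by 6, leaving 3 dB above threshold.
Output = -23.8 + 3 = -20.8 dB.

-20.8 dB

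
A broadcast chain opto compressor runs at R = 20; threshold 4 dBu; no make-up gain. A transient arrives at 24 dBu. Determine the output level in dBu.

5 dBu

The input is 20 dB above the 4 dBu threshold.
At 20:1 the overshoot is divided by 20, leaving 1 dB above threshold.
Output = 4 + 1 = 5 dBu.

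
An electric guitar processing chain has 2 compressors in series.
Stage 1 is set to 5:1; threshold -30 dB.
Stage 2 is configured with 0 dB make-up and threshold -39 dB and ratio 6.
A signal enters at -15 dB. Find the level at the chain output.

Stage 1: 15 dB above -30 dB, reduced 5:1 to 3 dB above → -27 dB.
Stage 2: -27 dB is 12 dB over -39 dB; at 6:1 that becomes 2 dB over, giving -37 dB.

-37 dB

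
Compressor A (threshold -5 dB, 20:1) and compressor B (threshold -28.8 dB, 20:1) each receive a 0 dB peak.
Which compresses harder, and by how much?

B, by 22.61 dB

A: 5 dB over, compressed to 0.25 dB over, so 4.75 dB of GR.
B: 28.8 dB over, compressed to 1.44 dB over, so 27.36 dB of GR.
Difference: 22.61 dB in favour of B.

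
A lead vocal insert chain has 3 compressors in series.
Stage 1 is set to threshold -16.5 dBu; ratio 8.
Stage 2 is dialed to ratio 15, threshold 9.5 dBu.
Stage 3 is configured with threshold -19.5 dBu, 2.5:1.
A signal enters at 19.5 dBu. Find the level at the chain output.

Stage 1: 36 dB above -16.5 dBu, reduced 8:1 to 4.5 dB above → -12 dBu.
Stage 2: -12 dBu ≤ 9.5 dBu, so stage 2 doesn't engage; output -12 dBu.
Stage 3: 7.5 dB above -19.5 dBu, reduced 2.5:1 to 3 dB above → -16.5 dBu.

-16.5 dBu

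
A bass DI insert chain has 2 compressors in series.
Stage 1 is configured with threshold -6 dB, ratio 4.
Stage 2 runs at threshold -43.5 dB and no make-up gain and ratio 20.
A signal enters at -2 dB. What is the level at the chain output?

-41.575 dB

Stage 1: overshoot 4 dB → 4/4 = 1 dB → -5 dB.
Stage 2: 38.5 dB above -43.5 dB, reduced 20:1 to 1.925 dB above → -41.575 dB.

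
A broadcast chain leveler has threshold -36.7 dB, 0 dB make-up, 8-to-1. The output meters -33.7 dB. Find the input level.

Post-compression overshoot = -33.7 − (-36.7) = 3 dB.
Before 8:1 compression the overshoot was 3 × 8 = 24 dB, so input = -36.7 + 24 = -12.7 dB.

-12.7 dB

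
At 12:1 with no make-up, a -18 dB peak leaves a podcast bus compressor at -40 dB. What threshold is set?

Input is 24 dB above T (since output overshoot × R = input overshoot: (-40 − T)·12 = -18 − T gives T = -42 dB).
Check: -42 + (-18 − (-42))/12 = -42 + 2 = -40 dB. ✓

-42 dB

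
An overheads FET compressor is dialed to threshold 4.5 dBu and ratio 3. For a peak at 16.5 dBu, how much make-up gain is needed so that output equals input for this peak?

Without make-up, output = threshold + overshoot/3 = 4.5 + 4 = 8.5 dBu.
Gap to target: 8 dB.

8 dB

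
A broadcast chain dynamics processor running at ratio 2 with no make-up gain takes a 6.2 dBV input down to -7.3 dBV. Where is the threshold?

Gain reduction = 6.2 − (-7.3) = 13.5 dB; output overshoot = GR / (R − 1) = 13.5 / 1 = 13.5 dB.
Threshold = output − output overshoot = -7.3 − 13.5 = -20.8 dBV.

-20.8 dBV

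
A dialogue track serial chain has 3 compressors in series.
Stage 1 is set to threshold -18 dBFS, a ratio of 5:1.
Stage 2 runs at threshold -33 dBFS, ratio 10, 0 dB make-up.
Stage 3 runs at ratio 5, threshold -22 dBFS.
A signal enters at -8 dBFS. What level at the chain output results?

-31.3 dBFS

Stage 1: overshoot 10 dB → 10/5 = 2 dB → -16 dBFS.
Stage 2: -16 dBFS is 17 dB over -33 dBFS; at 10:1 that becomes 1.7 dB over, giving -31.3 dBFS.
Stage 3: -31.3 dBFS is at or below the -22 dBFS threshold — no compression; output -31.3 dBFS.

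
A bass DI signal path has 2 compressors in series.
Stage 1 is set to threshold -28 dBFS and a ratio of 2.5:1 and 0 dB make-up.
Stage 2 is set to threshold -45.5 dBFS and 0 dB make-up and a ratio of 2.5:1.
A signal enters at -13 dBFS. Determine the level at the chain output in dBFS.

-36.1 dBFS

Stage 1: -13 dBFS is 15 dB over -28 dBFS; at 2.5:1 that becomes 6 dB over, giving -22 dBFS.
Stage 2: overshoot 23.5 dB → 23.5/2.5 = 9.4 dB → -36.1 dBFS.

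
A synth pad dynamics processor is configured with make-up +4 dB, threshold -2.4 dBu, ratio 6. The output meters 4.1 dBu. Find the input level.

Before make-up, the level was 4.1 − 4 = 0.1 dBu.
That's 2.5 dB above the -2.4 dBu threshold.
Undo the ratio: input overshoot = 2.5 × 6 = 15 dB, giving input = 12.6 dBu.

12.6 dBu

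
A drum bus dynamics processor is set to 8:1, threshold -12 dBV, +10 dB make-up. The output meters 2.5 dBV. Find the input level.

24 dBV

Stripping the +10 dB make-up gives -7.5 dBV at the gain stage.
Post-compression overshoot = -7.5 − (-12) = 4.5 dB.
Before 8:1 compression the overshoot was 4.5 × 8 = 36 dB, so input = -12 + 36 = 24 dBV.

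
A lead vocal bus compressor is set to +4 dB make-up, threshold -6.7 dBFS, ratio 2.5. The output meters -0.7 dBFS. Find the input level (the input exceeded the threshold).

Stripping the +4 dB make-up gives -4.7 dBFS at the gain stage.
That's 2 dB above the -6.7 dBFS threshold.
Input overshoot = R × output overshoot = 5 dB → input = -6.7 + 5 = -1.7 dBFS.

-1.7 dBFS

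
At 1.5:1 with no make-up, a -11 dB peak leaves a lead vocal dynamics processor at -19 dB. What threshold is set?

Input is 24 dB above T (since output overshoot × R = input overshoot: (-19 − T)·1.5 = -11 − T gives T = -35 dB).
Check: -35 + (-11 − (-35))/1.5 = -35 + 16 = -19 dB. ✓

-35 dB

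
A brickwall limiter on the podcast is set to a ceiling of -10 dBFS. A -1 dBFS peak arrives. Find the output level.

-10 dBFS

The limiter clamps the peak to its -10 dBFS ceiling.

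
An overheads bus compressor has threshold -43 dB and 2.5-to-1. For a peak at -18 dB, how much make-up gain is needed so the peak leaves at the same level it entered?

15 dB

Overshoot 25 dB → 25/2.5 = 10 dB after compression, so the compressed level is -43 + 10 = -33 dB.
Make-up = target − compressed = -18 − (-33) = 15 dB.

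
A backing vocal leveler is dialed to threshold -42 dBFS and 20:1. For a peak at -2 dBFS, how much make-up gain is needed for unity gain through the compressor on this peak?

38 dB

The peak compresses to -42 + 40/20 = -40 dBFS.
To reach -2 dBFS requires -2 − (-40) = 38 dB of make-up.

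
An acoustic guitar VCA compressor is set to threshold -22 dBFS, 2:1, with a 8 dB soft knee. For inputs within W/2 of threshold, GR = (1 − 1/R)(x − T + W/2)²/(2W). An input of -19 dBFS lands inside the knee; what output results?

-20.53125 dBFS

x − T + W/2 = -19 − (-22) + 4 = 7.
GR = (1 − 1/2) × 7² / 16 = 0.5 × 49 / 16 = 1.53125 dB.
Output = -19 − 1.53125 = -20.53125 dBFS.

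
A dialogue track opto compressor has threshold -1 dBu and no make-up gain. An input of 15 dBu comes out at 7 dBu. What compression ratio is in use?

2:1

Input overshoot = 15 − (-1) = 16 dB; output overshoot = 7 − (-1) = 8 dB.
Ratio = 16 / 8 = 2.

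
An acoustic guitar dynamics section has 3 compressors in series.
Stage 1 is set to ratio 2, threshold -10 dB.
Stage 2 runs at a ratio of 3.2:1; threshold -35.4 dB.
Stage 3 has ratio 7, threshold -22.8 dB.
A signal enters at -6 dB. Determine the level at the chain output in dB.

-26.8375 dB

Stage 1: 4 dB above -10 dB, reduced 2:1 to 2 dB above → -8 dB.
Stage 2: 27.4 dB above -35.4 dB, reduced 3.2:1 to 8.5625 dB above → -26.8375 dB.
Stage 3: -26.8375 dB ≤ -22.8 dB, so stage 3 doesn't engage; output -26.8375 dB.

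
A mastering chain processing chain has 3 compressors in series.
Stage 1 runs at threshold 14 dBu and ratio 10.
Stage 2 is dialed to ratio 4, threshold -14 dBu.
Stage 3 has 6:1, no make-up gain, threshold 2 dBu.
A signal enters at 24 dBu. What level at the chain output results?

Stage 1: overshoot 10 dB → 10/10 = 1 dB → 15 dBu.
Stage 2: 29 dB above -14 dBu, reduced 4:1 to 7.25 dB above → -6.75 dBu.
Stage 3: -6.75 dBu is at or below the 2 dBu threshold — no compression; output -6.75 dBu.

-6.75 dBu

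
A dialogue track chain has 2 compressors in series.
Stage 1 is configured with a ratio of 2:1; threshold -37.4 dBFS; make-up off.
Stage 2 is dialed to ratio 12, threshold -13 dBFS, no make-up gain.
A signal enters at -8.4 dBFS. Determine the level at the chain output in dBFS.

-22.9 dBFS

Stage 1: -8.4 dBFS is 29 dB over -37.4 dBFS; at 2:1 that becomes 14.5 dB over, giving -22.9 dBFS.
Stage 2: -22.9 dBFS is at or below the -13 dBFS threshold — no compression; output -22.9 dBFS.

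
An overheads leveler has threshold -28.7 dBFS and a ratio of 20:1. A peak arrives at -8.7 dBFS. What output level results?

-27.7 dBFS

The input is 20 dB above the -28.7 dBFS threshold.
At 20:1 the overshoot is divided by 20, leaving 1 dB above threshold.
That puts the output at -27.7 dBFS.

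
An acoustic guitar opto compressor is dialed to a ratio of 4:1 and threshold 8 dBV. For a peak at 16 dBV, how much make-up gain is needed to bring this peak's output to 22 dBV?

Without make-up, output = threshold + overshoot/4 = 8 + 2 = 10 dBV.
Gap to target: 12 dB.

12 dB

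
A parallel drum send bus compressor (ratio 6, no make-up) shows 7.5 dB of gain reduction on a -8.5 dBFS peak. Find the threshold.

-17.5 dBFS

Let T be the threshold. Output overshoot = (input overshoot)/R, so -16 − T = (-8.5 − T)/6.
6·(-16 − T) = -8.5 − T → 5·T = -96 − (-8.5) = -87.5.
T = -87.5/5 = -17.5 dBFS.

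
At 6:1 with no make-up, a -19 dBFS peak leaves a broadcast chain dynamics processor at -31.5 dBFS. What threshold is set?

-34 dBFS

Gain reduction = -19 − (-31.5) = 12.5 dB; output overshoot = GR / (R − 1) = 12.5 / 5 = 2.5 dB.
Threshold = output − output overshoot = -31.5 − 2.5 = -34 dBFS.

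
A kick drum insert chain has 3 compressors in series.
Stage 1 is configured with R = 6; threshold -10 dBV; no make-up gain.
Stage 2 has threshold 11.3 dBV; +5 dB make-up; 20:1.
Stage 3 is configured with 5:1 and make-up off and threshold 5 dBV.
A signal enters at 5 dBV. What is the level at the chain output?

-2.5 dBV

Stage 1: overshoot 15 dB → 15/6 = 2.5 dB → -7.5 dBV.
Stage 2: below threshold (-7.5 ≤ 11.3); passes unchanged; make-up brings it to -2.5 dBV.
Stage 3: -2.5 dBV ≤ 5 dBV, so stage 3 doesn't engage; output -2.5 dBV.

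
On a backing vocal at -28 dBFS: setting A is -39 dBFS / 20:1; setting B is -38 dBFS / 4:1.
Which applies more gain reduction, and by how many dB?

A, by 2.95 dB

A: overshoot 11 dB → output overshoot 0.55 dB → GR 10.45 dB.
B: overshoot 10 dB → output overshoot 2.5 dB → GR 7.5 dB.
A reduces 2.95 dB more.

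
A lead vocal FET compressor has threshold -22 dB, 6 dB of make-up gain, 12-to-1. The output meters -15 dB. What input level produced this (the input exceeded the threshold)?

Stripping the +6 dB make-up gives -21 dB at the gain stage.
That's 1 dB above the -22 dB threshold.
Undo the ratio: input overshoot = 1 × 12 = 12 dB, giving input = -10 dB.

-10 dB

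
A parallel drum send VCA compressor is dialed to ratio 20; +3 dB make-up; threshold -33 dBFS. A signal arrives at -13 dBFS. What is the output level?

The input is 20 dB above the -33 dBFS threshold.
20:1 compression reduces that to 20/20 = 1 dB over.
That puts the output at -32 dBFS; make-up adds 3 dB, giving -29 dBFS.

-29 dBFS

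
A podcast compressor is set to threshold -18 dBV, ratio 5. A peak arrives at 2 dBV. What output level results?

-14 dBV

The input is 20 dB above the -18 dBV threshold.
The 20 dB excess becomes 4 dB after 5:1 reduction.
So the level is -18 + 4 = -14 dBV.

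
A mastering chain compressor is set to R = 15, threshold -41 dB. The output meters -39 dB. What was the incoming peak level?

-11 dB

Post-compression overshoot = -39 − (-41) = 2 dB.
Input overshoot = R × output overshoot = 30 dB → input = -41 + 30 = -11 dB.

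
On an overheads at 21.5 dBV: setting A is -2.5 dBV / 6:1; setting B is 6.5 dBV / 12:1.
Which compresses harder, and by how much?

A: overshoot 24 dB → output overshoot 4 dB → GR 20 dB.
B: overshoot 15 dB → output overshoot 1.25 dB → GR 13.75 dB.
A applies 6.25 dB more gain reduction.

A, by 6.25 dB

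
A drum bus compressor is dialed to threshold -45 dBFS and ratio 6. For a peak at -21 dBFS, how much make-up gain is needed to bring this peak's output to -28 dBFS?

13 dB

Overshoot 24 dB → 24/6 = 4 dB after compression, so the compressed level is -45 + 4 = -41 dBFS.
Make-up = target − compressed = -28 − (-41) = 13 dB.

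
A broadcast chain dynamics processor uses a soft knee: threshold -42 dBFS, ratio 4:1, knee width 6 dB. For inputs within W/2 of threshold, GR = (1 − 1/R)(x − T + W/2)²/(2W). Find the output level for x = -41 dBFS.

-42 dBFS

x − T + W/2 = -41 − (-42) + 3 = 4.
GR = (1 − 1/4) × 4² / 12 = 0.75 × 16 / 12 = 1 dB.
Output = -41 − 1 = -42 dBFS.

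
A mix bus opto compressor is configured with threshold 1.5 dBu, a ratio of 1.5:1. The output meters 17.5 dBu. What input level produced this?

25.5 dBu

The compressed level sits 17.5 − 1.5 = 16 dB over threshold.
Before 1.5:1 compression the overshoot was 16 × 1.5 = 24 dB, so input = 1.5 + 24 = 25.5 dBu.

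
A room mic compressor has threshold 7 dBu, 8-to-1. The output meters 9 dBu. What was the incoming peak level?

23 dBu

The compressed level sits 9 − 7 = 2 dB over threshold.
Undo the ratio: input overshoot = 2 × 8 = 16 dB, giving input = 23 dBu.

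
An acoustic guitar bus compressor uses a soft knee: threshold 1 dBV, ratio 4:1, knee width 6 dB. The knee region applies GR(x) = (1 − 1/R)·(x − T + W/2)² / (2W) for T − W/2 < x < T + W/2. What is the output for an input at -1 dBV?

-1.0625 dBV

x − T + W/2 = -1 − 1 + 3 = 1.
GR = (1 − 1/4) × 1² / 12 = 0.75 × 1 / 12 = 0.0625 dB.
Output = -1 − 0.0625 = -1.0625 dBV.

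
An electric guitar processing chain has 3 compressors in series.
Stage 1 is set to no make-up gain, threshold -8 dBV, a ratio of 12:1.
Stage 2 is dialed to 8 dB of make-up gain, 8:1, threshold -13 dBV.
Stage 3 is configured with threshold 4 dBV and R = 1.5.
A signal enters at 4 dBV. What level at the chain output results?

Stage 1: overshoot 12 dB → 12/12 = 1 dB → -7 dBV.
Stage 2: -7 dBV is 6 dB over -13 dBV; at 8:1 that becomes 0.75 dB over, giving -12.25 dBV; +8 dB make-up → -4.25 dBV.
Stage 3: below threshold (-4.25 ≤ 4); passes unchanged; output -4.25 dBV.

-4.25 dBV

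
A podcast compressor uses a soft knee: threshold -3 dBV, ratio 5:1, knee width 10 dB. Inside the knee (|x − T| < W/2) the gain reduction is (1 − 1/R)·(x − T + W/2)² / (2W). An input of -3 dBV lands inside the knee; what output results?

-4 dBV

x − T + W/2 = -3 − (-3) + 5 = 5.
GR = (1 − 1/5) × 5² / 20 = 0.8 × 25 / 20 = 1 dB.
Output = -3 − 1 = -4 dBV.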